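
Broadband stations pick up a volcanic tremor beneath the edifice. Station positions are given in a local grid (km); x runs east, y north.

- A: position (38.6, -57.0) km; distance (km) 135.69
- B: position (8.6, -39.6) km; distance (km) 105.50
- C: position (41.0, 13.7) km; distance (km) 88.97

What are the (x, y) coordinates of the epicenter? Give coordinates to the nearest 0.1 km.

Circle about each station: (x − 38.6)² + (y + 57.0)² = 135.69²; (x − 8.6)² + (y + 39.6)² = 105.50²; (x − 41.0)² + (y − 13.7)² = 88.97².
Subtracting the A equation from the B and C equations removes the quadratic terms:
-60.0 x + 34.8 y = 4184.69
4.8 x + 141.4 y = 7625.85
Solving the 2×2 system: x ≈ -37.7, y ≈ 55.2 km.
Check against A (with the unrounded x, y): √((x − 38.6)²+(y + 57.0)²) = 135.71 ≈ 135.69 km. ✓

(-37.7, 55.2)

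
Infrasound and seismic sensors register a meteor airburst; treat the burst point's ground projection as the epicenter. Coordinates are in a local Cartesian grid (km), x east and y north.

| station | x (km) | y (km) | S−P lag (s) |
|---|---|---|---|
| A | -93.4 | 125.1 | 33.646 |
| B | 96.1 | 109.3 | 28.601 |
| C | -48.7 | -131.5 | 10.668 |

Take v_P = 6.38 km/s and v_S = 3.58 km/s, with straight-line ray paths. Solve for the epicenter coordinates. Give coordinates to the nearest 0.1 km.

Distance from S−P lag: d = Δt · v_P v_S / (v_P − v_S) = Δt · (6.38·3.58)/(6.38−3.58) ≈ 8.1573·Δt.
So d_A = 274.46, d_B = 233.31, d_C = 87.02 km.
Circle about each station: (x + 93.4)² + (y − 125.1)² = 274.46²; (x − 96.1)² + (y − 109.3)² = 233.31²; (x + 48.7)² + (y + 131.5)² = 87.02².
Subtracting the A equation from the B and C equations removes the quadratic terms:
379.0 x − 31.6 y = 17702.87
89.4 x − 513.2 y = 63046.18
Solving the 2×2 system: x ≈ 37.0, y ≈ -116.4 km.

(37.0, -116.4)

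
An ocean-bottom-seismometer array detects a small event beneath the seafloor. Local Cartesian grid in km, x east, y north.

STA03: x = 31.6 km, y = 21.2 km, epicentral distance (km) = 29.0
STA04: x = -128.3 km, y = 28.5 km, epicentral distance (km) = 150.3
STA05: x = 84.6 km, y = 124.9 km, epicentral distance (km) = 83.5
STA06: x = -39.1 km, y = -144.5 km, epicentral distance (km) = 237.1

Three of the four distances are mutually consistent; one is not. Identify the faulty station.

Solve using three stations at a time. Using STA04, STA05, STA06 (subtract circle equations pairwise → linear system) gives (x, y) ≈ (10.0, 87.5).
Distances from that point to each station vs reported:
  STA03: calculated 69.7 vs reported 29.0 → residual 40.7 km
  STA04: calculated 150.3 vs reported 150.3 → residual 0.0 km
  STA05: calculated 83.5 vs reported 83.5 → residual 0.0 km
  STA06: calculated 237.1 vs reported 237.1 → residual 0.0 km
STA04, STA05, STA06 are mutually consistent (residuals ≈ 0); STA03 is off by 40.7 km.

STA03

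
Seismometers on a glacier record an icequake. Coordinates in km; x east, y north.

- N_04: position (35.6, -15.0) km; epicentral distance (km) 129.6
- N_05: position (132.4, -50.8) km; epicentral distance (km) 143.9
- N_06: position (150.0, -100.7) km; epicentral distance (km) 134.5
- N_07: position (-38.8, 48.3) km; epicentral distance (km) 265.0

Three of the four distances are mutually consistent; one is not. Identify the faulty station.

Solve using three stations at a time. Using N_04, N_05, N_06 (subtract circle equations pairwise → linear system) gives (x, y) ≈ (22.8, -143.7).
Distances from that point to each station vs reported:
  N_04: calculated 129.4 vs reported 129.6 → residual 0.2 km
  N_05: calculated 143.7 vs reported 143.9 → residual 0.2 km
  N_06: calculated 134.3 vs reported 134.5 → residual 0.2 km
  N_07: calculated 201.7 vs reported 265.0 → residual 63.3 km
N_04, N_05, N_06 are mutually consistent (residuals ≈ 0); N_07 is off by 63.3 km.

N_07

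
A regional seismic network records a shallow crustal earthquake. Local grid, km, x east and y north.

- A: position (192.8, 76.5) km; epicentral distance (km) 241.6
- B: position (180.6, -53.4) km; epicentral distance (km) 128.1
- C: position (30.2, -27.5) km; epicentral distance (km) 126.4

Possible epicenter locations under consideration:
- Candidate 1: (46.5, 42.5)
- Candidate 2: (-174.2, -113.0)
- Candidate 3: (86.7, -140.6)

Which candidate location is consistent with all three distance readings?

Candidate 3

For each candidate, compare |candidate − station| to the reported distance:
Candidate 1: residuals A 91.4, B 36.8, C 54.5 → max 91.4 km
Candidate 2: residuals A 171.4, B 231.7, C 95.2 → max 231.7 km
Candidate 3: residuals A 0.0, B 0.0, C 0.0 → max 0.0 km
Only Candidate 3 has all residuals ≈ 0.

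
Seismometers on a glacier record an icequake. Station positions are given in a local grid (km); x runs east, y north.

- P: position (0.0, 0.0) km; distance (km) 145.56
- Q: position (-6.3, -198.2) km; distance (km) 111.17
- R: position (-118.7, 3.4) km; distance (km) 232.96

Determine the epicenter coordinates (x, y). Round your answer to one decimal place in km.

Circle about each station: x² + y² = 145.56²; (x + 6.3)² + (y + 198.2)² = 111.17²; (x + 118.7)² + (y − 3.4)² = 232.96².
Subtracting the P equation from the Q and R equations removes the quadratic terms:
-12.6 x − 396.4 y = 48151.87
-237.4 x + 6.8 y = -18981.40
Solving the 2×2 system: x ≈ 76.4, y ≈ -123.9 km.

(76.4, -123.9)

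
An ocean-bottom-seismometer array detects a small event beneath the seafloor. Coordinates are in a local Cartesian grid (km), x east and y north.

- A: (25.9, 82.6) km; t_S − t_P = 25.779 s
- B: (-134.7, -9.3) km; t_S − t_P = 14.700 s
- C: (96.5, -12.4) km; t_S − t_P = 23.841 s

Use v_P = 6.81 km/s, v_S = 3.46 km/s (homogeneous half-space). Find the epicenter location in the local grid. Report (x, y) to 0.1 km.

Distance from S−P lag: d = Δt · v_P v_S / (v_P − v_S) = Δt · (6.81·3.46)/(6.81−3.46) ≈ 7.0336·Δt.
So d_A = 181.32, d_B = 103.39, d_C = 167.69 km.
Circle about each station: (x − 25.9)² + (y − 82.6)² = 181.32²; (x + 134.7)² + (y + 9.3)² = 103.39²; (x − 96.5)² + (y + 12.4)² = 167.69².
Subtracting the A equation from the B and C equations removes the quadratic terms:
-321.2 x − 183.8 y = 32924.46
141.2 x − 190.0 y = 6729.45
Solving the 2×2 system: x ≈ -57.7, y ≈ -78.3 km.
Check against A (with the unrounded x, y): √((x − 25.9)²+(y − 82.6)²) = 181.32 ≈ 181.32 km. ✓

-57.7 km east, -78.3 km north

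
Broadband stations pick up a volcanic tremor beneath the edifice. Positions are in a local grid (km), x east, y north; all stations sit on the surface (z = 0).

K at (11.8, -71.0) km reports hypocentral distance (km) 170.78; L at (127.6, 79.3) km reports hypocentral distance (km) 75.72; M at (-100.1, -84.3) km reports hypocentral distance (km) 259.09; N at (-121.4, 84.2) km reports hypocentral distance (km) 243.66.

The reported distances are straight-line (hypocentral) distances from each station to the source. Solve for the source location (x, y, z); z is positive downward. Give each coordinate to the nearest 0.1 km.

x ≈ 110.2 km, y ≈ 50.9 km, depth ≈ 68.0 km

Each station gives a sphere (x−x_i)² + (y−y_i)² + z² = d_i² (stations at z=0).
Subtracting the K sphere from L and M: z² cancels, leaving linear equations in x and y:
231.6 x + 300.6 y = 40822.30
-223.8 x − 26.6 y = -26015.56
Solving: x ≈ 110.195, y ≈ 50.902 km (keep extra digits for the depth step; rounded: 110.2, 50.9).
Then from the K sphere: z² = 170.78² − (x − 11.8)² − (y + 71.0)² with x = 110.195, y = 50.902, so z ≈ 68.001 ≈ 68.0 km.
Check against N (with the unrounded solution): distance 243.66 ≈ 243.66 km. ✓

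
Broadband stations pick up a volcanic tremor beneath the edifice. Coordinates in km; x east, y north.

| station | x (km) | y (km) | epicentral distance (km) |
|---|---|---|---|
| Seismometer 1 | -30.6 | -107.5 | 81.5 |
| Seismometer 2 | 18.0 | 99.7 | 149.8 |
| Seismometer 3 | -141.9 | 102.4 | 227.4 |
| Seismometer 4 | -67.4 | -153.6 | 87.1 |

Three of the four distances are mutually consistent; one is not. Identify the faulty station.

Solve using three stations at a time. Using Seismometer 1, Seismometer 2, Seismometer 3 (subtract circle equations pairwise → linear system) gives (x, y) ≈ (27.0, -49.8).
Distances from that point to each station vs reported:
  Seismometer 1: calculated 81.5 vs reported 81.5 → residual 0.0 km
  Seismometer 2: calculated 149.8 vs reported 149.8 → residual 0.0 km
  Seismometer 3: calculated 227.4 vs reported 227.4 → residual 0.0 km
  Seismometer 4: calculated 140.3 vs reported 87.1 → residual 53.2 km
Seismometer 1, Seismometer 2, Seismometer 3 are mutually consistent (residuals ≈ 0); Seismometer 4 is off by 53.2 km.

Seismometer 4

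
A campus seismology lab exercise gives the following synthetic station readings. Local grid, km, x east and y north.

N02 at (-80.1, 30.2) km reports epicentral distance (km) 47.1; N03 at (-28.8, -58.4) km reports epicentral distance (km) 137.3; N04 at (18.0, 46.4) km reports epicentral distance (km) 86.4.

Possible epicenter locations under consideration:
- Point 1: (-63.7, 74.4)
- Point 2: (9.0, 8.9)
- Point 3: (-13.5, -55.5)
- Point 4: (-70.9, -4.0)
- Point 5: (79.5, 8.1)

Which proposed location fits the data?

For each candidate, compare |candidate − station| to the reported distance:
Point 1: residuals N02 0.0, N03 0.0, N04 0.0 → max 0.0 km
Point 2: residuals N02 44.5, N03 60.1, N04 47.8 → max 60.1 km
Point 3: residuals N02 61.4, N03 121.7, N04 20.3 → max 121.7 km
Point 4: residuals N02 11.7, N03 68.5, N04 15.8 → max 68.5 km
Point 5: residuals N02 114.0, N03 10.2, N04 13.9 → max 114.0 km
Only Point 1 has all residuals ≈ 0.

Point 1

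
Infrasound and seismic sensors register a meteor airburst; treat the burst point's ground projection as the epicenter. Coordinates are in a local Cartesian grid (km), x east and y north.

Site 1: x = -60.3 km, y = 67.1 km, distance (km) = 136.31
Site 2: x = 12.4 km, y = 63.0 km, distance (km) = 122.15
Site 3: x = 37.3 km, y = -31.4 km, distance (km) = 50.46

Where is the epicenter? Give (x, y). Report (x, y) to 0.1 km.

(-5.7, -57.8)

Circle about each station: (x + 60.3)² + (y − 67.1)² = 136.31²; (x − 12.4)² + (y − 63.0)² = 122.15²; (x − 37.3)² + (y + 31.4)² = 50.46².
Subtracting the Site 1 equation from the Site 2 and Site 3 equations removes the quadratic terms:
145.4 x − 8.2 y = -355.95
195.2 x − 197.0 y = 10272.95
Solving the 2×2 system: x ≈ -5.7, y ≈ -57.8 km.
Check against Site 1 (with the unrounded x, y): √((x + 60.3)²+(y − 67.1)²) = 136.31 ≈ 136.31 km. ✓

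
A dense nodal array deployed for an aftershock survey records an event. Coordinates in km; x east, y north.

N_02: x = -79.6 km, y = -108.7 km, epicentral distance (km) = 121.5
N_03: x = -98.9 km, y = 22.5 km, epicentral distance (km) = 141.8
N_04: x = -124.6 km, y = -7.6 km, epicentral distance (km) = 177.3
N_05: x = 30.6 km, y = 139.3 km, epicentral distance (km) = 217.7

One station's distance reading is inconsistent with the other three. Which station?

N_03

Solve using three stations at a time. Using N_02, N_04, N_05 (subtract circle equations pairwise → linear system) gives (x, y) ≈ (38.0, -78.3).
Distances from that point to each station vs reported:
  N_02: calculated 121.5 vs reported 121.5 → residual 0.0 km
  N_03: calculated 170.0 vs reported 141.8 → residual 28.2 km
  N_04: calculated 177.3 vs reported 177.3 → residual 0.0 km
  N_05: calculated 217.7 vs reported 217.7 → residual 0.0 km
N_02, N_04, N_05 are mutually consistent (residuals ≈ 0); N_03 is off by 28.2 km.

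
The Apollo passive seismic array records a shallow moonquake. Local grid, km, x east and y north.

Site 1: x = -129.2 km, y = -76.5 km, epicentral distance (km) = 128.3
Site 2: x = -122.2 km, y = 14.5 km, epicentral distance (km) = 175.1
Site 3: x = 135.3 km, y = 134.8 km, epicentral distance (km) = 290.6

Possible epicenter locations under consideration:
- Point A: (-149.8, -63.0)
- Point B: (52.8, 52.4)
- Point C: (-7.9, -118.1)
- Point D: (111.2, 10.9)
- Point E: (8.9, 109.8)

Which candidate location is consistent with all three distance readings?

For each candidate, compare |candidate − station| to the reported distance:
Point A: residuals Site 1 103.7, Site 2 92.8, Site 3 56.4 → max 103.7 km
Point B: residuals Site 1 94.7, Site 2 4.0, Site 3 174.0 → max 174.0 km
Point C: residuals Site 1 0.1, Site 2 0.0, Site 3 0.0 → max 0.1 km
Point D: residuals Site 1 127.5, Site 2 58.3, Site 3 164.4 → max 164.4 km
Point E: residuals Site 1 103.6, Site 2 13.0, Site 3 161.8 → max 161.8 km
Only Point C has all residuals ≈ 0.

Point C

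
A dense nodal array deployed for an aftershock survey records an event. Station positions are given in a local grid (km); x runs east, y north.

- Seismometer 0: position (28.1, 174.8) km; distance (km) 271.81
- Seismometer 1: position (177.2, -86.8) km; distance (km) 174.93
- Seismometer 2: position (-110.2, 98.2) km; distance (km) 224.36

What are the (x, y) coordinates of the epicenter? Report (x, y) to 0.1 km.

Circle about each station: (x − 28.1)² + (y − 174.8)² = 271.81²; (x − 177.2)² + (y + 86.8)² = 174.93²; (x + 110.2)² + (y − 98.2)² = 224.36².
Subtracting the Seismometer 0 equation from the Seismometer 1 and Seismometer 2 equations removes the quadratic terms:
298.2 x − 523.2 y = 50869.60
-276.6 x − 153.2 y = 13985.90
Solving the 2×2 system: x ≈ 2.5, y ≈ -95.8 km.

x ≈ 2.5 km, y ≈ -95.8 km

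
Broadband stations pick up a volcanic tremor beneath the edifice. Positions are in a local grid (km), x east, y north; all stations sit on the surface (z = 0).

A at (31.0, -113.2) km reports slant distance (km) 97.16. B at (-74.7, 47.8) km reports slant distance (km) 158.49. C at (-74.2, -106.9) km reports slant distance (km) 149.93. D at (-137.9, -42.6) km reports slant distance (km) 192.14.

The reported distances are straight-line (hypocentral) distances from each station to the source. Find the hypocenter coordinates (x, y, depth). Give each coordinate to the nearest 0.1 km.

Each station gives a sphere (x−x_i)² + (y−y_i)² + z² = d_i² (stations at z=0).
Subtracting the A sphere from B and C: z² cancels, leaving linear equations in x and y:
-211.4 x + 322.0 y = -21589.32
-210.4 x + 12.6 y = -9880.93
Solving: x ≈ 44.705, y ≈ -37.698 km (keep extra digits for the depth step; rounded: 44.7, -37.7).
Then from the A sphere: z² = 97.16² − (x − 31.0)² − (y + 113.2)² with x = 44.705, y = -37.698, so z ≈ 59.596 ≈ 59.6 km.

x ≈ 44.7 km, y ≈ -37.7 km, depth ≈ 59.6 km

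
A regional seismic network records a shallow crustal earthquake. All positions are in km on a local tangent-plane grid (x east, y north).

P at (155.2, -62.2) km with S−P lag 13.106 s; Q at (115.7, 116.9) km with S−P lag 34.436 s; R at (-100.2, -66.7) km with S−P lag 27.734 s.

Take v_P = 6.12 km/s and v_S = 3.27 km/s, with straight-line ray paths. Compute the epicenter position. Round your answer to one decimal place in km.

x ≈ 86.2 km, y ≈ -123.1 km

Distance from S−P lag: d = Δt · v_P v_S / (v_P − v_S) = Δt · (6.12·3.27)/(6.12−3.27) ≈ 7.0219·Δt.
So d_P = 92.03, d_Q = 241.81, d_R = 194.75 km.
Circle about each station: (x − 155.2)² + (y + 62.2)² = 92.03²; (x − 115.7)² + (y − 116.9)² = 241.81²; (x + 100.2)² + (y + 66.7)² = 194.75².
Subtracting the P equation from the Q and R equations removes the quadratic terms:
-79.0 x + 358.2 y = -50906.34
-510.8 x − 9.0 y = -42924.99
Solving the 2×2 system: x ≈ 86.2, y ≈ -123.1 km.
Check against P (with the unrounded x, y): √((x − 155.2)²+(y + 62.2)²) = 92.03 ≈ 92.03 km. ✓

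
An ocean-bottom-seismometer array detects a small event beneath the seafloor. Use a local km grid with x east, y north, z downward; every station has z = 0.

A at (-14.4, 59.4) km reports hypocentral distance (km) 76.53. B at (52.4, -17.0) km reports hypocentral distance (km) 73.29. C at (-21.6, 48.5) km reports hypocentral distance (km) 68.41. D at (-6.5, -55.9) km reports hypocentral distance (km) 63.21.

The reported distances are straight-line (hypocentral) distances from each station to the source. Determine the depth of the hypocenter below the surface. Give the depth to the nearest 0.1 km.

Each station gives a sphere (x−x_i)² + (y−y_i)² + z² = d_i² (stations at z=0).
Subtracting the A sphere from B and C: z² cancels, leaving linear equations in x and y:
133.6 x − 152.8 y = -215.54
-14.4 x − 21.8 y = 260.00
Solving: x ≈ -8.689, y ≈ -6.187 km (keep extra digits for the depth step; rounded: -8.7, -6.2).
Then from the A sphere: z² = 76.53² − (x + 14.4)² − (y − 59.4)² with x = -8.689, y = -6.187, so z ≈ 39.020 ≈ 39.0 km.
Check against D (with the unrounded solution): distance 63.24 ≈ 63.21 km. ✓

depth ≈ 39.0 km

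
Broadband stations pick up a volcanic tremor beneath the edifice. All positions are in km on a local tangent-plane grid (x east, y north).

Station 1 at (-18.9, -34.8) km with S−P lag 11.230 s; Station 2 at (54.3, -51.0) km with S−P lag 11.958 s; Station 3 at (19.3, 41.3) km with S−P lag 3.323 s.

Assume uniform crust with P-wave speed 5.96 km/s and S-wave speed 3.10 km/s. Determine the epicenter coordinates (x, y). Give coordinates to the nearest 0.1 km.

Distance from S−P lag: d = Δt · v_P v_S / (v_P − v_S) = Δt · (5.96·3.10)/(5.96−3.10) ≈ 6.4601·Δt.
So d_Station 1 = 72.55, d_Station 2 = 77.25, d_Station 3 = 21.47 km.
Circle about each station: (x + 18.9)² + (y + 34.8)² = 72.55²; (x − 54.3)² + (y + 51.0)² = 77.25²; (x − 19.3)² + (y − 41.3)² = 21.47².
Subtracting the Station 1 equation from the Station 2 and Station 3 equations removes the quadratic terms:
146.4 x − 32.4 y = 3277.18
76.4 x + 152.2 y = 5312.47
Solving the 2×2 system: x ≈ 27.1, y ≈ 21.3 km.

27.1 km east, 21.3 km north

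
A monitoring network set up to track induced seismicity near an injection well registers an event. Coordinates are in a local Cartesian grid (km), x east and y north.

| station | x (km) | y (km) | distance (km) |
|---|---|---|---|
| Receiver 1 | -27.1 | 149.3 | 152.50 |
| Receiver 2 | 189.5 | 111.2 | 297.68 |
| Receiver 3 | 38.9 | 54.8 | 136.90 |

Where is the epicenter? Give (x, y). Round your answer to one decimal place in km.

Circle about each station: (x + 27.1)² + (y − 149.3)² = 152.50²; (x − 189.5)² + (y − 111.2)² = 297.68²; (x − 38.9)² + (y − 54.8)² = 136.90².
Subtracting pairs of circle equations eliminates x²+y² and gives linear equations (the radical axes):
433.2 x − 76.2 y = -40106.34
132.0 x − 189.0 y = -13994.01
Solving the 2×2 system: x ≈ -90.7, y ≈ 10.7 km.

-90.7 km east, 10.7 km north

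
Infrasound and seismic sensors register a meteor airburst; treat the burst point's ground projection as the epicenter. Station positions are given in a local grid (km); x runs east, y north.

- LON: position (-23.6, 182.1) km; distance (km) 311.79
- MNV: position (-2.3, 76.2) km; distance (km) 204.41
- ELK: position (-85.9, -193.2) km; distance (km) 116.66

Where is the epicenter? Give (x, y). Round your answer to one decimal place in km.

(10.7, -127.8)

Circle about each station: (x + 23.6)² + (y − 182.1)² = 311.79²; (x + 2.3)² + (y − 76.2)² = 204.41²; (x + 85.9)² + (y + 193.2)² = 116.66².
Subtracting the LON equation from the MNV and ELK equations removes the quadratic terms:
42.6 x − 211.8 y = 27523.92
-124.6 x − 750.6 y = 94591.13
Solving the 2×2 system: x ≈ 10.7, y ≈ -127.8 km.
Check against LON (with the unrounded x, y): √((x + 23.6)²+(y − 182.1)²) = 311.79 ≈ 311.79 km. ✓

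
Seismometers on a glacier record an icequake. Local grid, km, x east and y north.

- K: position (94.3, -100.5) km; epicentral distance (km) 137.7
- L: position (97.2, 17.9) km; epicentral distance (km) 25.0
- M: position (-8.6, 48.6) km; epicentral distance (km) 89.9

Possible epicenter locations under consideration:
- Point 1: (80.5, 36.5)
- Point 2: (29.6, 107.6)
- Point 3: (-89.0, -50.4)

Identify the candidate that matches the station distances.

For each candidate, compare |candidate − station| to the reported distance:
Point 1: residuals K 0.0, L 0.0, M 0.0 → max 0.0 km
Point 2: residuals K 80.2, L 87.3, M 19.6 → max 87.3 km
Point 3: residuals K 52.3, L 173.3, M 37.6 → max 173.3 km
Only Point 1 has all residuals ≈ 0.

Point 1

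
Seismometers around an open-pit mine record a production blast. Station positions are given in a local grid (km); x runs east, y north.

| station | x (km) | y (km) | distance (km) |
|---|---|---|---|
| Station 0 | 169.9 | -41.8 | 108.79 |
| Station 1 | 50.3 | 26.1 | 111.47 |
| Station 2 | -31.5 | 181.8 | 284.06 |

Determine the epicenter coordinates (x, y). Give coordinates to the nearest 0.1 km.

Circle about each station: (x − 169.9)² + (y + 41.8)² = 108.79²; (x − 50.3)² + (y − 26.1)² = 111.47²; (x + 31.5)² + (y − 181.8)² = 284.06².
Subtracting the Station 0 equation from the Station 1 and Station 2 equations removes the quadratic terms:
-239.2 x + 135.8 y = -27992.25
-402.8 x + 447.2 y = -65424.58
Solving the 2×2 system: x ≈ 69.5, y ≈ -83.7 km.

(69.5, -83.7)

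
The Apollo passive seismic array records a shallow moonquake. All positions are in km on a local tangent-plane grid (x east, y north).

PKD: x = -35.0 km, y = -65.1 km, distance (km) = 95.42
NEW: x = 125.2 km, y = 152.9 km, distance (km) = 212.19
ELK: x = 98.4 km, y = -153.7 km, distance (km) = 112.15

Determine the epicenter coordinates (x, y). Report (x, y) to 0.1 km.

59.0 km east, -48.7 km north

Circle about each station: (x + 35.0)² + (y + 65.1)² = 95.42²; (x − 125.2)² + (y − 152.9)² = 212.19²; (x − 98.4)² + (y + 153.7)² = 112.15².
Subtracting the PKD equation from the NEW and ELK equations removes the quadratic terms:
320.4 x + 436.0 y = -2329.18
266.8 x − 177.2 y = 24370.59
Solving the 2×2 system: x ≈ 59.0, y ≈ -48.7 km.
Check against PKD (with the unrounded x, y): √((x + 35.0)²+(y + 65.1)²) = 95.42 ≈ 95.42 km. ✓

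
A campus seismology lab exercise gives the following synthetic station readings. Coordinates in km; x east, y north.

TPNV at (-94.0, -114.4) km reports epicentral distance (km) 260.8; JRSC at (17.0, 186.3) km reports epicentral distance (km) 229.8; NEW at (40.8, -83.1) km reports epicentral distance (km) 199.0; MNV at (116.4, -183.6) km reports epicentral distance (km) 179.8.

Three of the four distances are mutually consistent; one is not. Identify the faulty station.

NEW

Solve using three stations at a time. Using TPNV, JRSC, MNV (subtract circle equations pairwise → linear system) gives (x, y) ≈ (143.1, -5.8).
Distances from that point to each station vs reported:
  TPNV: calculated 260.8 vs reported 260.8 → residual 0.0 km
  JRSC: calculated 229.8 vs reported 229.8 → residual 0.0 km
  NEW: calculated 128.2 vs reported 199.0 → residual 70.8 km
  MNV: calculated 179.8 vs reported 179.8 → residual 0.0 km
TPNV, JRSC, MNV are mutually consistent (residuals ≈ 0); NEW is off by 70.8 km.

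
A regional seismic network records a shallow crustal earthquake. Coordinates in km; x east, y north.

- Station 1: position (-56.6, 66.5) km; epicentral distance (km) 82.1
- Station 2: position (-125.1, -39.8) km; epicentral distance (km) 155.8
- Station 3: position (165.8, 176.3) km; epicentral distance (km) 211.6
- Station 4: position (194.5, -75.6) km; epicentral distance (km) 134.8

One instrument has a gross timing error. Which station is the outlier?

Solve using three stations at a time. Using Station 1, Station 2, Station 3 (subtract circle equations pairwise → linear system) gives (x, y) ≈ (15.6, 27.2).
Distances from that point to each station vs reported:
  Station 1: calculated 82.2 vs reported 82.1 → residual 0.1 km
  Station 2: calculated 155.8 vs reported 155.8 → residual 0.0 km
  Station 3: calculated 211.6 vs reported 211.6 → residual 0.0 km
  Station 4: calculated 206.4 vs reported 134.8 → residual 71.6 km
Station 1, Station 2, Station 3 are mutually consistent (residuals ≈ 0); Station 4 is off by 71.6 km.

Station 4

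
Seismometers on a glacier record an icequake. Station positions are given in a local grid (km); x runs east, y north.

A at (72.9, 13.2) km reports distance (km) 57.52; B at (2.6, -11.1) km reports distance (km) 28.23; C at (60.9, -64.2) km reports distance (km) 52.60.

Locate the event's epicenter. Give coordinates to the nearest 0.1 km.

x ≈ 28.2 km, y ≈ -23.0 km

Circle about each station: (x − 72.9)² + (y − 13.2)² = 57.52²; (x − 2.6)² + (y + 11.1)² = 28.23²; (x − 60.9)² + (y + 64.2)² = 52.60².
Subtracting pairs of circle equations eliminates x²+y² and gives linear equations (the radical axes):
-140.6 x − 48.6 y = -2847.06
-24.0 x − 154.8 y = 2883.59
Solving the 2×2 system: x ≈ 28.2, y ≈ -23.0 km.
Check against A (with the unrounded x, y): √((x − 72.9)²+(y − 13.2)²) = 57.52 ≈ 57.52 km. ✓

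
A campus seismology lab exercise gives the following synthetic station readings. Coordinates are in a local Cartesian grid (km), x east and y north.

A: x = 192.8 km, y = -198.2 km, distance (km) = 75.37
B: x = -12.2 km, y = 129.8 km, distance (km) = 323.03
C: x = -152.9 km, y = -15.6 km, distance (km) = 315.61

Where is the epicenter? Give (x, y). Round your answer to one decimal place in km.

x ≈ 126.8 km, y ≈ -161.8 km

Circle about each station: (x − 192.8)² + (y + 198.2)² = 75.37²; (x + 12.2)² + (y − 129.8)² = 323.03²; (x + 152.9)² + (y + 15.6)² = 315.61².
Subtracting the A equation from the B and C equations removes the quadratic terms:
-410.0 x + 656.0 y = -158125.94
-691.4 x + 365.2 y = -146762.35
Solving the 2×2 system: x ≈ 126.8, y ≈ -161.8 km.
Check against A (with the unrounded x, y): √((x − 192.8)²+(y + 198.2)²) = 75.37 ≈ 75.37 km. ✓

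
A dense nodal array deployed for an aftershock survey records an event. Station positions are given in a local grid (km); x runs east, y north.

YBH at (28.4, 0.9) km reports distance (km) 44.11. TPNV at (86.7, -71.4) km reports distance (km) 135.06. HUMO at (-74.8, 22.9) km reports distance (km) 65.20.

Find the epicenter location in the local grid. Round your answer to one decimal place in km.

(-9.6, 23.3)

Circle about each station: (x − 28.4)² + (y − 0.9)² = 44.11²; (x − 86.7)² + (y + 71.4)² = 135.06²; (x + 74.8)² + (y − 22.9)² = 65.20².
Subtracting pairs of circle equations eliminates x²+y² and gives linear equations (the radical axes):
116.6 x − 144.6 y = -4488.03
-206.4 x + 44.0 y = 3006.73
Solving the 2×2 system: x ≈ -9.6, y ≈ 23.3 km.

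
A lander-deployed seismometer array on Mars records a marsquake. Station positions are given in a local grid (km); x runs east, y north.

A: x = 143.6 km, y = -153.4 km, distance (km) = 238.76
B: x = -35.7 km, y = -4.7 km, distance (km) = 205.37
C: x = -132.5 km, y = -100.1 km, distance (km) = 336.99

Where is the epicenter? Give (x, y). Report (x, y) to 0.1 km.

(148.9, 85.3)

Circle about each station: (x − 143.6)² + (y + 153.4)² = 238.76²; (x + 35.7)² + (y + 4.7)² = 205.37²; (x + 132.5)² + (y + 100.1)² = 336.99².
Subtracting the A equation from the B and C equations removes the quadratic terms:
-358.6 x + 297.4 y = -28026.44
-552.2 x + 106.6 y = -73132.18
Solving the 2×2 system: x ≈ 148.9, y ≈ 85.3 km.
Check against A (with the unrounded x, y): √((x − 143.6)²+(y + 153.4)²) = 238.77 ≈ 238.76 km. ✓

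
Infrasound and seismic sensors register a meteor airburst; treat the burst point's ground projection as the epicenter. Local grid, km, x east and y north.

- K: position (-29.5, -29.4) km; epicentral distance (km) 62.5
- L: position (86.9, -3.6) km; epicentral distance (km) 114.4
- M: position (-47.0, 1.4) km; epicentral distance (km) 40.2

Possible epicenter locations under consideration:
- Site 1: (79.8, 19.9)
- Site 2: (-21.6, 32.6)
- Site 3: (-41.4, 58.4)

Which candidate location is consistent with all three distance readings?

For each candidate, compare |candidate − station| to the reported distance:
Site 1: residuals K 57.4, L 89.9, M 87.9 → max 89.9 km
Site 2: residuals K 0.0, L 0.0, M 0.0 → max 0.0 km
Site 3: residuals K 26.1, L 28.1, M 17.1 → max 28.1 km
Only Site 2 has all residuals ≈ 0.

Site 2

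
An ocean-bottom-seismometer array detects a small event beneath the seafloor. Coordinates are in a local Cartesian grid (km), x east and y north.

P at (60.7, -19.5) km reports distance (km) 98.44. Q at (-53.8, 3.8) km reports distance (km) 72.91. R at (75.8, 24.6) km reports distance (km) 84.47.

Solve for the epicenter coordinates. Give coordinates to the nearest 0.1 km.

-2.7 km east, 55.8 km north

Circle about each station: (x − 60.7)² + (y + 19.5)² = 98.44²; (x + 53.8)² + (y − 3.8)² = 72.91²; (x − 75.8)² + (y − 24.6)² = 84.47².
Subtracting the P equation from the Q and R equations removes the quadratic terms:
-229.0 x + 46.6 y = 3218.71
30.2 x + 88.2 y = 4841.31
Solving the 2×2 system: x ≈ -2.7, y ≈ 55.8 km.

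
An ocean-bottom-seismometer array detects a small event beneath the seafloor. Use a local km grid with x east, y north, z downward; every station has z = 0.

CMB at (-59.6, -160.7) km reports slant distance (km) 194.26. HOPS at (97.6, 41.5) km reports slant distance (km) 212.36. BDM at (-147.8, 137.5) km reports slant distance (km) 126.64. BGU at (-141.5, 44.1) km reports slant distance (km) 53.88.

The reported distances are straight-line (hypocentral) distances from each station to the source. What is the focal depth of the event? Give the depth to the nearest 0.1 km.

Each station gives a sphere (x−x_i)² + (y−y_i)² + z² = d_i² (stations at z=0).
Subtracting the CMB sphere from HOPS and BDM: z² cancels, leaving linear equations in x and y:
314.4 x + 404.4 y = -25488.46
-176.4 x + 596.4 y = 33073.70
Solving: x ≈ -110.400, y ≈ 22.802 km (keep extra digits for the depth step; rounded: -110.4, 22.8).
Then from the CMB sphere: z² = 194.26² − (x + 59.6)² − (y + 160.7)² with x = -110.400, y = 22.802, so z ≈ 38.514 ≈ 38.5 km.

depth ≈ 38.5 km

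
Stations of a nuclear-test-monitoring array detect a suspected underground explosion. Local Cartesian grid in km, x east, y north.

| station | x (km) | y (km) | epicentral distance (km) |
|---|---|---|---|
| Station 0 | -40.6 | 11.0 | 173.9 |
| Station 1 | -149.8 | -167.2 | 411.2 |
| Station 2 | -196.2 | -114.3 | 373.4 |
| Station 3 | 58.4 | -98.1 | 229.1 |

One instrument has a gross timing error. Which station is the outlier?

Solve using three stations at a time. Using Station 0, Station 2, Station 3 (subtract circle equations pairwise → linear system) gives (x, y) ≈ (86.9, 129.1).
Distances from that point to each station vs reported:
  Station 0: calculated 173.8 vs reported 173.9 → residual 0.1 km
  Station 1: calculated 379.3 vs reported 411.2 → residual 31.9 km
  Station 2: calculated 373.4 vs reported 373.4 → residual 0.0 km
  Station 3: calculated 229.0 vs reported 229.1 → residual 0.1 km
Station 0, Station 2, Station 3 are mutually consistent (residuals ≈ 0); Station 1 is off by 31.9 km.

Station 1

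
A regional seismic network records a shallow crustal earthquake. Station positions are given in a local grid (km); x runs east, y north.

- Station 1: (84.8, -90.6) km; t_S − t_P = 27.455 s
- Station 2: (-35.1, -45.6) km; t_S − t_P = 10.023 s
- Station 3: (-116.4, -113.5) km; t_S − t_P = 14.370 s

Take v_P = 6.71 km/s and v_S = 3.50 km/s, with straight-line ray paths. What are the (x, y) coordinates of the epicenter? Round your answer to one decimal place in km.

-99.1 km east, -9.8 km north

Distance from S−P lag: d = Δt · v_P v_S / (v_P − v_S) = Δt · (6.71·3.50)/(6.71−3.50) ≈ 7.3162·Δt.
So d_Station 1 = 200.87, d_Station 2 = 73.33, d_Station 3 = 105.13 km.
Circle about each station: (x − 84.8)² + (y + 90.6)² = 200.87²; (x + 35.1)² + (y + 45.6)² = 73.33²; (x + 116.4)² + (y + 113.5)² = 105.13².
Subtracting pairs of circle equations eliminates x²+y² and gives linear equations (the radical axes):
-239.8 x + 90.0 y = 22883.44
-402.4 x − 45.8 y = 40328.25
Solving the 2×2 system: x ≈ -99.1, y ≈ -9.8 km.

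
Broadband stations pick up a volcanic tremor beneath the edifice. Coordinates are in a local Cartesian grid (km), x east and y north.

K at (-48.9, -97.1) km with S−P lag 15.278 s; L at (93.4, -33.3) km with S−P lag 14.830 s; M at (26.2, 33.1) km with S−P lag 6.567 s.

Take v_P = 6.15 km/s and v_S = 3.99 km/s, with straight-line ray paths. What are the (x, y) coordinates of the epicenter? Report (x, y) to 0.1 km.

Distance from S−P lag: d = Δt · v_P v_S / (v_P − v_S) = Δt · (6.15·3.99)/(6.15−3.99) ≈ 11.3604·Δt.
So d_K = 173.56, d_L = 168.47, d_M = 74.60 km.
Circle about each station: (x + 48.9)² + (y + 97.1)² = 173.56²; (x − 93.4)² + (y + 33.3)² = 168.47²; (x − 26.2)² + (y − 33.1)² = 74.60².
Subtracting pairs of circle equations eliminates x²+y² and gives linear equations (the radical axes):
284.6 x + 127.6 y = -246.24
150.2 x + 260.4 y = 14520.34
Solving the 2×2 system: x ≈ -34.9, y ≈ 75.9 km.

-34.9 km east, 75.9 km north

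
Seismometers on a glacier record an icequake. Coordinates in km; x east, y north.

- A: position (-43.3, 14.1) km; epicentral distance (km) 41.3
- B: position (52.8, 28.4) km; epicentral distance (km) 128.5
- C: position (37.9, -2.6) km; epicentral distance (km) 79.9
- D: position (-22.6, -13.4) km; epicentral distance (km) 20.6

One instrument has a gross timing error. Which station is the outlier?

Solve using three stations at a time. Using A, C, D (subtract circle equations pairwise → linear system) gives (x, y) ≈ (-38.2, -26.9).
Distances from that point to each station vs reported:
  A: calculated 41.3 vs reported 41.3 → residual 0.0 km
  B: calculated 106.5 vs reported 128.5 → residual 22.0 km
  C: calculated 79.9 vs reported 79.9 → residual 0.0 km
  D: calculated 20.7 vs reported 20.6 → residual 0.1 km
A, C, D are mutually consistent (residuals ≈ 0); B is off by 22.0 km.

B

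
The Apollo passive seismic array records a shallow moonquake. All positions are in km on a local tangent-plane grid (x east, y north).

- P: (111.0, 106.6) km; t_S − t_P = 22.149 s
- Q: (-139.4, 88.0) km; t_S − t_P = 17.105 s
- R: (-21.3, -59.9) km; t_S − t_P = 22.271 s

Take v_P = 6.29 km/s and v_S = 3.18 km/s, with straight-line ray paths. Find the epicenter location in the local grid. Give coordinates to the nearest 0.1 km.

x ≈ -29.5 km, y ≈ 83.1 km

Distance from S−P lag: d = Δt · v_P v_S / (v_P − v_S) = Δt · (6.29·3.18)/(6.29−3.18) ≈ 6.4316·Δt.
So d_P = 142.45, d_Q = 110.01, d_R = 143.24 km.
Circle about each station: (x − 111.0)² + (y − 106.6)² = 142.45²; (x + 139.4)² + (y − 88.0)² = 110.01²; (x + 21.3)² + (y + 59.9)² = 143.24².
Subtracting pairs of circle equations eliminates x²+y² and gives linear equations (the radical axes):
-500.8 x − 37.2 y = 11681.60
-264.6 x − 333.0 y = -19868.56
Solving the 2×2 system: x ≈ -29.5, y ≈ 83.1 km.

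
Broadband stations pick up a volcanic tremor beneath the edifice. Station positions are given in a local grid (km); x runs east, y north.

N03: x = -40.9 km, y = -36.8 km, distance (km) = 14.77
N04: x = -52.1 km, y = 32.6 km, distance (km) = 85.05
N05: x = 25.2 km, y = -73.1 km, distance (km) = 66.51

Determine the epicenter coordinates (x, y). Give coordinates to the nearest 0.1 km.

x ≈ -37.6 km, y ≈ -51.2 km

Circle about each station: (x + 40.9)² + (y + 36.8)² = 14.77²; (x + 52.1)² + (y − 32.6)² = 85.05²; (x − 25.2)² + (y + 73.1)² = 66.51².
Subtracting pairs of circle equations eliminates x²+y² and gives linear equations (the radical axes):
-22.4 x + 138.8 y = -6265.23
132.2 x − 72.6 y = -1253.83
Solving the 2×2 system: x ≈ -37.6, y ≈ -51.2 km.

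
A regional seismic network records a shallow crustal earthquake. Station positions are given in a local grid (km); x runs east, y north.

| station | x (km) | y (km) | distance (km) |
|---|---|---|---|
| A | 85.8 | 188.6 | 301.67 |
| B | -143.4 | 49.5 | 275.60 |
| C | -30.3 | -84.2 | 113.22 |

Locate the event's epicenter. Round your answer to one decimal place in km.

Circle about each station: (x − 85.8)² + (y − 188.6)² = 301.67²; (x + 143.4)² + (y − 49.5)² = 275.60²; (x + 30.3)² + (y + 84.2)² = 113.22².
Subtracting pairs of circle equations eliminates x²+y² and gives linear equations (the radical axes):
-458.4 x − 278.2 y = -4868.36
-232.2 x − 545.6 y = 43262.15
Solving the 2×2 system: x ≈ 79.2, y ≈ -113.0 km.

79.2 km east, -113.0 km north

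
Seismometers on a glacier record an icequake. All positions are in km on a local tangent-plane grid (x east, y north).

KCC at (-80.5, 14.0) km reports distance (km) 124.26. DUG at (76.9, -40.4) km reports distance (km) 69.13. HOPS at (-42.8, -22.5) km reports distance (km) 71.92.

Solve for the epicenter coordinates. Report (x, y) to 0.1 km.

Circle about each station: (x + 80.5)² + (y − 14.0)² = 124.26²; (x − 76.9)² + (y + 40.4)² = 69.13²; (x + 42.8)² + (y + 22.5)² = 71.92².
Subtracting the KCC equation from the DUG and HOPS equations removes the quadratic terms:
314.8 x − 108.8 y = 11531.11
75.4 x − 73.0 y = 5929.90
Solving the 2×2 system: x ≈ 13.3, y ≈ -67.5 km.

(13.3, -67.5)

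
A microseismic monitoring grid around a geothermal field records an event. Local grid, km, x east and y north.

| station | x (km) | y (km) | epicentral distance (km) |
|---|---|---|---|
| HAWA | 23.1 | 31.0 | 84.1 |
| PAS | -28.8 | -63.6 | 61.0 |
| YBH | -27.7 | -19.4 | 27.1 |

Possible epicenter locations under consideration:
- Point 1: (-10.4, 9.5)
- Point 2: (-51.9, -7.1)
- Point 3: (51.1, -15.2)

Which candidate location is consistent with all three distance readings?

Point 2

For each candidate, compare |candidate − station| to the reported distance:
Point 1: residuals HAWA 44.3, PAS 14.4, YBH 6.6 → max 44.3 km
Point 2: residuals HAWA 0.0, PAS 0.0, YBH 0.0 → max 0.0 km
Point 3: residuals HAWA 30.1, PAS 32.4, YBH 51.8 → max 51.8 km
Only Point 2 has all residuals ≈ 0.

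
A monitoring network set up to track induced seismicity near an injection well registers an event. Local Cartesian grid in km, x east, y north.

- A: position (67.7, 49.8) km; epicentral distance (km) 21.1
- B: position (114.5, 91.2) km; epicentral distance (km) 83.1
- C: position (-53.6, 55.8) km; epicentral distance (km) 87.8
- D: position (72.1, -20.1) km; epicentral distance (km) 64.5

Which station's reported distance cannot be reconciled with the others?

C

Solve using three stations at a time. Using A, B, D (subtract circle equations pairwise → linear system) gives (x, y) ≈ (49.0, 40.1).
Distances from that point to each station vs reported:
  A: calculated 21.1 vs reported 21.1 → residual 0.0 km
  B: calculated 83.1 vs reported 83.1 → residual 0.0 km
  C: calculated 103.8 vs reported 87.8 → residual 16.0 km
  D: calculated 64.5 vs reported 64.5 → residual 0.0 km
A, B, D are mutually consistent (residuals ≈ 0); C is off by 16.0 km.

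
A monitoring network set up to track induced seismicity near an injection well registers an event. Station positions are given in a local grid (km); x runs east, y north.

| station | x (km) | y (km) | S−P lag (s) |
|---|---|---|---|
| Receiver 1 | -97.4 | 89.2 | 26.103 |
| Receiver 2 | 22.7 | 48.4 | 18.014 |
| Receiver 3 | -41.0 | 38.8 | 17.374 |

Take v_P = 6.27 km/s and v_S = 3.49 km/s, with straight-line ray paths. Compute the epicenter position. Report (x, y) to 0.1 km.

Distance from S−P lag: d = Δt · v_P v_S / (v_P − v_S) = Δt · (6.27·3.49)/(6.27−3.49) ≈ 7.8713·Δt.
So d_Receiver 1 = 205.47, d_Receiver 2 = 141.79, d_Receiver 3 = 136.76 km.
Circle about each station: (x + 97.4)² + (y − 89.2)² = 205.47²; (x − 22.7)² + (y − 48.4)² = 141.79²; (x + 41.0)² + (y − 38.8)² = 136.76².
Subtracting pairs of circle equations eliminates x²+y² and gives linear equations (the radical axes):
240.2 x − 81.6 y = 7527.97
112.8 x − 100.8 y = 9257.66
Solving the 2×2 system: x ≈ 0.2, y ≈ -91.6 km.

(0.2, -91.6)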